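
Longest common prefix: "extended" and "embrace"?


Word 1: "extended"
Word 2: "embrace"
Comparing from start:
  Pos 0: 'e' == 'e'
  Pos 1: 'x' != 'm' (stop)
LCP = "e" (length 1)


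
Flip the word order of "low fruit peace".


Original: "low fruit peace"
Words (1..n): low | fruit | peace
Reversed (n..1): peace | fruit | low
Result = "peace fruit low"


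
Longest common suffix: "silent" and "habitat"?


Word 1: "silent"
Word 2: "habitat"
Comparing from end:
  Pos -1: 't' == 't'
  Pos -2: 'n' != 'a' (stop)
LCS = "t" (length 1)


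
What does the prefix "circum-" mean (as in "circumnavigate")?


Prefix: circum-
Example: circumnavigate (circum- + navigate)
Meaning = around


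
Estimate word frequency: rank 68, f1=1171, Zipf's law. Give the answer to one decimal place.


Zipf's law: f(r) = f(1) / r
f(1) = 1171
f(68) = 1171 / 68
= 17.2 occurrences


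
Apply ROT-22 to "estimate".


Word: "estimate"
Shift: 22
Each letter → (letter + shift) mod 26:
  'e' (4) + 22 = 0 → 'a'
  's' (18) + 22 = 14 → 'o'
  't' (19) + 22 = 15 → 'p'
  'i' (8) + 22 = 4 → 'e'
  'm' (12) + 22 = 8 → 'i'
  'a' (0) + 22 = 22 → 'w'
  't' (19) + 22 = 15 → 'p'
  'e' (4) + 22 = 0 → 'a'
Result = "aopeiwpa"


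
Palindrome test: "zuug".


Word: "zuug"
Reversed: "guuz"
Forward == Backward? zuug != guuz
Palindrome = No


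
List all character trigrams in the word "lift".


Word: "lift" (length 4)
Number of trigrams = 4 - 3 + 1 = 2
  Position 0: "lif"
  Position 1: "ift"
Trigrams = "lif", "ift"


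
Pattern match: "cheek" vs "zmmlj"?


Pattern of "cheek": [0, 1, 2, 2, 3]
Pattern of "zmmlj": [0, 1, 1, 2, 3]
Patterns do not match
Same pattern = No


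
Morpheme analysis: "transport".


Word: "transport"
Morphemes: trans- | port
Each morpheme carries meaning
= 2 morphemes


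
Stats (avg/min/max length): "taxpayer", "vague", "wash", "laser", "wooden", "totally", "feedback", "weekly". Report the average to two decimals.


Lengths: "taxpayer"=8, "vague"=5, "wash"=4, "laser"=5, "wooden"=6, "totally"=7, "feedback"=8, "weekly"=6
Sum = 49, Count = 8
Average = 49/8 = 6.13
= avg=6.13, min=4, max=8


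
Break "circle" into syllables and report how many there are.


Word: "circle"
Syllable breakdown: cir-cle
Counting: 2 parts
= 2 syllables


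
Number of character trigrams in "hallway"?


Word: "hallway" (length 7)
Number of 3-grams = length - 3 + 1 = 7 - 3 + 1
= 5


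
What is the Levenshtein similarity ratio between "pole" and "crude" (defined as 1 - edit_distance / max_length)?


Word 1: "pole" (length 4)
Word 2: "crude" (length 5)
One optimal edit sequence:
  1. insert 'c'  (+1)
  2. substitute 'p' -> 'r'  (+1)
  3. substitute 'o' -> 'u'  (+1)
  4. substitute 'l' -> 'd'  (+1)
  5. keep 'e'
Edit distance = 4
Max length = max(4, 5) = 5
Similarity = 1 - 4/5
= 0.2000


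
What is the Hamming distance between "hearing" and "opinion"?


Comparing character by character (same length = 7):
  Pos 0: 'h' vs 'o' !=
  Pos 1: 'e' vs 'p' !=
  Pos 2: 'a' vs 'i' !=
  Pos 3: 'r' vs 'n' !=
  Pos 4: 'i' vs 'i' =
  Pos 5: 'n' vs 'o' !=
  Pos 6: 'g' vs 'n' !=
Hamming distance = 6


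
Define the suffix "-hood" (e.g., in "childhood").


Suffix: -hood
As in: childhood -> child + -hood
Meaning = state / condition


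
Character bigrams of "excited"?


Word: "excited" (length 7)
Number of bigrams = 7 - 2 + 1 = 6
  Position 0: "ex"
  Position 1: "xc"
  Position 2: "ci"
  Position 3: "it"
  Position 4: "te"
  Position 5: "ed"
Bigrams = "ex", "xc", "ci", "it", "te", "ed"


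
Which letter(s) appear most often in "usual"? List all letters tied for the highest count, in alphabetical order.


Word: "usual"
Letter counts:
  'a': 1
  'l': 1
  's': 1
  'u': 2
Maximum count = 2
Most frequent = 'u' (2 times each)


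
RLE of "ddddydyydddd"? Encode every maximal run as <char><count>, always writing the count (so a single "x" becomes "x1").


String: "ddddydyydddd"
Scanning for consecutive runs:
  'd' x 4
  'y' x 1
  'd' x 1
  'y' x 2
  'd' x 4
RLE = "d4y1d1y2d4"


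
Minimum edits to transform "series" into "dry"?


Word 1: "series" (length 6)
Word 2: "dry" (length 3)
One optimal edit sequence (insert/delete/substitute each cost 1):
  1. delete 's'  (+1)
  2. substitute 'e' -> 'd'  (+1)
  3. keep 'r'
  4. delete 'i'  (+1)
  5. delete 'e'  (+1)
  6. substitute 's' -> 'y'  (+1)
Total edit operations: 5
Edit distance = 5


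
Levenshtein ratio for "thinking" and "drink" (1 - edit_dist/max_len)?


Word 1: "thinking" (length 8)
Word 2: "drink" (length 5)
One optimal edit sequence:
  1. substitute 't' -> 'd'  (+1)
  2. substitute 'h' -> 'r'  (+1)
  3. keep 'i'
  4. keep 'n'
  5. keep 'k'
  6. delete 'i'  (+1)
  7. delete 'n'  (+1)
  8. delete 'g'  (+1)
Edit distance = 5
Max length = max(8, 5) = 8
Similarity = 1 - 5/8
= 0.3750


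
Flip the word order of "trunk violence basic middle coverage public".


Original: "trunk violence basic middle coverage public"
Words (1..n): trunk | violence | basic | middle | coverage | public
Reversed (n..1): public | coverage | middle | basic | violence | trunk
Result = "public coverage middle basic violence trunk"


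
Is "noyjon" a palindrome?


Word: "noyjon"
Reversed: "nojyon"
Forward == Backward? noyjon != nojyon
Palindrome = No


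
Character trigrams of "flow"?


Word: "flow" (length 4)
Number of trigrams = 4 - 3 + 1 = 2
  Position 0: "flo"
  Position 1: "low"
Trigrams = "flo", "low"


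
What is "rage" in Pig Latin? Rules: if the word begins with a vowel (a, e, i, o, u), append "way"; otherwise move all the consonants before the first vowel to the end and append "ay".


Word: "rage"
Starts with consonant(s) → move to end, add 'ay'
Consonant cluster: "r"
Pig Latin = "ageray"


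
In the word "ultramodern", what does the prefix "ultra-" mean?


Prefix: ultra-
As in: ultramodern -> ultra- + modern
Meaning = beyond


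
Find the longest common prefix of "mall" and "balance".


Word 1: "mall"
Word 2: "balance"
Comparing from start:
  Pos 0: 'm' != 'b' (stop)
LCP = "" (length 0)


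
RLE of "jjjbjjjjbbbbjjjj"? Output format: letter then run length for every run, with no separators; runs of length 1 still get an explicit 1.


String: "jjjbjjjjbbbbjjjj"
Scanning for consecutive runs:
  'j' x 3
  'b' x 1
  'j' x 4
  'b' x 4
  'j' x 4
RLE = "j3b1j4b4j4"


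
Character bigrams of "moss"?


Word: "moss" (length 4)
Number of bigrams = 4 - 2 + 1 = 3
  Position 0: "mo"
  Position 1: "os"
  Position 2: "ss"
Bigrams = "mo", "os", "ss"


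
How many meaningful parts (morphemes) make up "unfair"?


Word: "unfair"
Morphemes: un- | fair
Each morpheme carries meaning
= 2 morphemes


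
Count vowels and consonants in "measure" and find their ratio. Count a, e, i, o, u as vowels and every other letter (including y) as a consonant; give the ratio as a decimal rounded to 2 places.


Word: "measure"
Vowels (a,e,i,o,u): 4
Consonants: 3
Ratio = 4/3
= 1.33


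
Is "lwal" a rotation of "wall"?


Word: "wall", Candidate: "lwal"
Method: check if candidate is substring of word+word
"wallwall" contains "lwal"? Yes
Is rotation = Yes


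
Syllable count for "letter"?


Word: "letter"
Syllable breakdown: let / ter
Counting: 2 parts
= 2 syllables


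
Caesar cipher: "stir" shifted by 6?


Word: "stir"
Shift: 6
Each letter → (letter + shift) mod 26:
  's' (18) + 6 = 24 → 'y'
  't' (19) + 6 = 25 → 'z'
  'i' (8) + 6 = 14 → 'o'
  'r' (17) + 6 = 23 → 'x'
Result = "yzox"


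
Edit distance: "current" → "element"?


Word 1: "current" (length 7)
Word 2: "element" (length 7)
One optimal edit sequence (insert/delete/substitute each cost 1):
  1. substitute 'c' -> 'e'  (+1)
  2. substitute 'u' -> 'l'  (+1)
  3. substitute 'r' -> 'e'  (+1)
  4. substitute 'r' -> 'm'  (+1)
  5. keep 'e'
  6. keep 'n'
  7. keep 't'
Total edit operations: 4
Edit distance = 4


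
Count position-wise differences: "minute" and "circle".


Comparing character by character (same length = 6):
  Pos 0: 'm' vs 'c' !=
  Pos 1: 'i' vs 'i' =
  Pos 2: 'n' vs 'r' !=
  Pos 3: 'u' vs 'c' !=
  Pos 4: 't' vs 'l' !=
  Pos 5: 'e' vs 'e' =
Hamming distance = 4


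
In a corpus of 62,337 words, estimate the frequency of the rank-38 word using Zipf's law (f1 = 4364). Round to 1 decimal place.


Zipf's law: f(r) = f(1) / r
f(1) = 4364
f(38) = 4364 / 38
= 114.8 occurrences


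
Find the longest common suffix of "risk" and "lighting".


Word 1: "risk"
Word 2: "lighting"
Comparing from end:
  Pos -1: 'k' != 'g' (stop)
LCS = "" (length 0)


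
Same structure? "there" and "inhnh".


Pattern of "there": [0, 1, 2, 3, 2]
Pattern of "inhnh": [0, 1, 2, 1, 2]
Patterns do not match
Same pattern = No


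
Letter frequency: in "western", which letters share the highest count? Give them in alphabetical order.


Word: "western"
Letter counts:
  'e': 2
  'n': 1
  'r': 1
  's': 1
  't': 1
  'w': 1
Maximum count = 2
Most frequent = 'e' (2 times each)


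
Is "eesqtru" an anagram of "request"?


Word 1: "request" → sorted: eeqrstu
Word 2: "eesqtru" → sorted: eeqrstu
Same letters? eeqrstu == eeqrstu
Anagram = Yes


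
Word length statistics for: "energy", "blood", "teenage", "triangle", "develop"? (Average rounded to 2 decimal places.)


Lengths: "energy"=6, "blood"=5, "teenage"=7, "triangle"=8, "develop"=7
Sum = 33, Count = 5
Average = 33/5 = 6.60
= avg=6.60, min=5, max=8


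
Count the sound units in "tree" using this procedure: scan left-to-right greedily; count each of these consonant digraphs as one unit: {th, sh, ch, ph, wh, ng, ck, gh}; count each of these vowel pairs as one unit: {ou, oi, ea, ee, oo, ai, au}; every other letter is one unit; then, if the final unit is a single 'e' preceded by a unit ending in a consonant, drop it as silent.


Word: "tree" (4 letters)
Left-to-right scan:
  (1) 't' (letter)
  (2) 'r' (letter)
  (3) 'ee' (vowel-pair)
Units from scan: 3
Sound units = 3 units


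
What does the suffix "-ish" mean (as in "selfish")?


Suffix: -ish
Example: selfish = self + -ish
Meaning = somewhat / having the qualities of


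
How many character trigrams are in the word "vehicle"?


Word: "vehicle" (length 7)
Number of 3-grams = length - 3 + 1 = 7 - 3 + 1
= 5


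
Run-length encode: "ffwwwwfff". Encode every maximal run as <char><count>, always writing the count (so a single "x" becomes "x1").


String: "ffwwwwfff"
Scanning for consecutive runs:
  'f' x 2
  'w' x 4
  'f' x 3
RLE = "f2w4f3"


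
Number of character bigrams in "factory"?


Word: "factory" (length 7)
Number of 2-grams = length - 2 + 1 = 7 - 2 + 1
= 6


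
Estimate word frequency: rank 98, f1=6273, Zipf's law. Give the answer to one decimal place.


Zipf's law: f(r) = f(1) / r
f(1) = 6273
f(98) = 6273 / 98
= 64.0 occurrences


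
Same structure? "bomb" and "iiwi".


Pattern of "bomb": [0, 1, 2, 0]
Pattern of "iiwi": [0, 0, 1, 0]
Patterns do not match
Same pattern = No


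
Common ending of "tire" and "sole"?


Word 1: "tire"
Word 2: "sole"
Comparing from end:
  Pos -1: 'e' == 'e'
  Pos -2: 'r' != 'l' (stop)
LCS = "e" (length 1)


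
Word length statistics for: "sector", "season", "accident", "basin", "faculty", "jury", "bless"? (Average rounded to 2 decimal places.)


Lengths: "sector"=6, "season"=6, "accident"=8, "basin"=5, "faculty"=7, "jury"=4, "bless"=5
Sum = 41, Count = 7
Average = 41/7 = 5.86
= avg=5.86, min=4, max=8


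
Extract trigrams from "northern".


Word: "northern" (length 8)
Number of trigrams = 8 - 3 + 1 = 6
  Position 0: "nor"
  Position 1: "ort"
  Position 2: "rth"
  Position 3: "the"
  Position 4: "her"
  Position 5: "ern"
Trigrams = "nor", "ort", "rth", "the", "her", "ern"


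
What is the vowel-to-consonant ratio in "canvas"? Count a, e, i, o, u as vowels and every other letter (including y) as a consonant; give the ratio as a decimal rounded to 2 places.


Word: "canvas"
Vowels (a,e,i,o,u): 2
Consonants: 4
Ratio = 2/4
= 0.50


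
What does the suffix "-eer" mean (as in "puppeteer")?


Suffix: -eer
Example: puppeteer = puppet + -eer
Meaning = one who is concerned with


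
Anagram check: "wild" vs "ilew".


Word 1: "wild" → sorted: dilw
Word 2: "ilew" → sorted: eilw
Same letters? dilw != eilw
Anagram = No


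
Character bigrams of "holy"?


Word: "holy" (length 4)
Number of bigrams = 4 - 2 + 1 = 3
  Position 0: "ho"
  Position 1: "ol"
  Position 2: "ly"
Bigrams = "ho", "ol", "ly"


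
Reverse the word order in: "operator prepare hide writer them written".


Original: "operator prepare hide writer them written"
Words (1..n): operator | prepare | hide | writer | them | written
Reversed (n..1): written | them | writer | hide | prepare | operator
Result = "written them writer hide prepare operator"


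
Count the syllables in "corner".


Word: "corner"
Syllable breakdown: cor · ner
Counting: 2 parts
= 2 syllables


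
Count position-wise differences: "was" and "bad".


Comparing character by character (same length = 3):
  Pos 0: 'w' vs 'b' !=
  Pos 1: 'a' vs 'a' =
  Pos 2: 's' vs 'd' !=
Hamming distance = 2


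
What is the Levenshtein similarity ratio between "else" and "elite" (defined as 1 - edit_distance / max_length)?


Word 1: "else" (length 4)
Word 2: "elite" (length 5)
One optimal edit sequence:
  1. keep 'e'
  2. keep 'l'
  3. insert 'i'  (+1)
  4. substitute 's' -> 't'  (+1)
  5. keep 'e'
Edit distance = 2
Max length = max(4, 5) = 5
Similarity = 1 - 2/5
= 0.6000


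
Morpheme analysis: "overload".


Word: "overload"
Morphemes: over- | load
Each morpheme carries meaning
= 2 morphemes


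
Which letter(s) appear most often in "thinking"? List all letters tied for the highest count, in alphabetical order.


Word: "thinking"
Letter counts:
  'g': 1
  'h': 1
  'i': 2
  'k': 1
  'n': 2
  't': 1
Maximum count = 2
Most frequent = 'i', 'n' (2 times each)


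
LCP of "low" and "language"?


Word 1: "low"
Word 2: "language"
Comparing from start:
  Pos 0: 'l' == 'l'
  Pos 1: 'o' != 'a' (stop)
LCP = "l" (length 1)


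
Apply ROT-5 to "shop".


Word: "shop"
Shift: 5
Each letter → (letter + shift) mod 26:
  's' (18) + 5 = 23 → 'x'
  'h' (7) + 5 = 12 → 'm'
  'o' (14) + 5 = 19 → 't'
  'p' (15) + 5 = 20 → 'u'
Result = "xmtu"


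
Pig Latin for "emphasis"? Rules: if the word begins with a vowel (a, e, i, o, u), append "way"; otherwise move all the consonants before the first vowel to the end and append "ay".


Word: "emphasis"
Starts with vowel → add 'way'
Pig Latin = "emphasisway"


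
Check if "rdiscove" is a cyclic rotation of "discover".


Word: "discover", Candidate: "rdiscove"
Method: check if candidate is substring of word+word
"discoverdiscover" contains "rdiscove"? Yes
Is rotation = Yes


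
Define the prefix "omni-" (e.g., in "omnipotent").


Prefix: omni-
As in: omnipotent -> omni- + potent
Meaning = all


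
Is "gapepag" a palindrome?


Word: "gapepag"
Reversed: "gapepag"
Forward == Backward? gapepag == gapepag
Palindrome = Yes


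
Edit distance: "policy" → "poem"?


Word 1: "policy" (length 6)
Word 2: "poem" (length 4)
One optimal edit sequence (insert/delete/substitute each cost 1):
  1. keep 'p'
  2. keep 'o'
  3. delete 'l'  (+1)
  4. delete 'i'  (+1)
  5. substitute 'c' -> 'e'  (+1)
  6. substitute 'y' -> 'm'  (+1)
Total edit operations: 4
Edit distance = 4


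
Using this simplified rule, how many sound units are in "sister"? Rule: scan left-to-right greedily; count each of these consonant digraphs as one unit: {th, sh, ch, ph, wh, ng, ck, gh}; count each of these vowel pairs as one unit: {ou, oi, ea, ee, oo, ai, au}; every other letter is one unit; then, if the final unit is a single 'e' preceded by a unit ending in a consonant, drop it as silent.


Word: "sister" (6 letters)
Left-to-right scan:
  [1] 's' (letter)
  [2] 'i' (letter)
  [3] 's' (letter)
  [4] 't' (letter)
  [5] 'e' (letter)
  [6] 'r' (letter)
Units from scan: 6
Sound units = 6 units


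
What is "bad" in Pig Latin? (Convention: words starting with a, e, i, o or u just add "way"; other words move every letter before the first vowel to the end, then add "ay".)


Word: "bad"
Starts with consonant(s) → move to end, add 'ay'
Consonant cluster: "b"
Pig Latin = "adbay"


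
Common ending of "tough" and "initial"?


Word 1: "tough"
Word 2: "initial"
Comparing from end:
  Pos -1: 'h' != 'l' (stop)
LCS = "" (length 0)


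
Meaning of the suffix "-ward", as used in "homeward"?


Suffix: -ward
Example: homeward (home + -ward)
Meaning = in the direction of


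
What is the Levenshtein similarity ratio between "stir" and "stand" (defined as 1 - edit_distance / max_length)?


Word 1: "stir" (length 4)
Word 2: "stand" (length 5)
One optimal edit sequence:
  1. keep 's'
  2. keep 't'
  3. insert 'a'  (+1)
  4. substitute 'i' -> 'n'  (+1)
  5. substitute 'r' -> 'd'  (+1)
Edit distance = 3
Max length = max(4, 5) = 5
Similarity = 1 - 3/5
= 0.4000


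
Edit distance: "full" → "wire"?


Word 1: "full" (length 4)
Word 2: "wire" (length 4)
One optimal edit sequence (insert/delete/substitute each cost 1):
  1. substitute 'f' -> 'w'  (+1)
  2. substitute 'u' -> 'i'  (+1)
  3. substitute 'l' -> 'r'  (+1)
  4. substitute 'l' -> 'e'  (+1)
Total edit operations: 4
Edit distance = 4


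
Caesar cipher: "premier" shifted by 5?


Word: "premier"
Shift: 5
Each letter → (letter + shift) mod 26:
  'p' (15) + 5 = 20 → 'u'
  'r' (17) + 5 = 22 → 'w'
  'e' (4) + 5 = 9 → 'j'
  'm' (12) + 5 = 17 → 'r'
  'i' (8) + 5 = 13 → 'n'
  'e' (4) + 5 = 9 → 'j'
  'r' (17) + 5 = 22 → 'w'
Result = "uwjrnjw"


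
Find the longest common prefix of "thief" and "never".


Word 1: "thief"
Word 2: "never"
Comparing from start:
  Pos 0: 't' != 'n' (stop)
LCP = "" (length 0)


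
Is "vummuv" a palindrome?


Word: "vummuv"
Reversed: "vummuv"
Forward == Backward? vummuv == vummuv
Palindrome = Yes


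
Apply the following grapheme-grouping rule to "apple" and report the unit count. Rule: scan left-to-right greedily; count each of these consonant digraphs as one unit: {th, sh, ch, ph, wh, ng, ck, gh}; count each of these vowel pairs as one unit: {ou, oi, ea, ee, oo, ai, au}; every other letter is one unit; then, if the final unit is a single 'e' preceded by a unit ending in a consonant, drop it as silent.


Word: "apple" (5 letters)
Left-to-right scan:
  1. 'a' (letter)
  2. 'p' (letter)
  3. 'p' (letter)
  4. 'l' (letter)
  5. 'e' (letter)
Units from scan: 5
Final unit is 'e' after a consonant -> drop as silent (-1)
Sound units = 4 units


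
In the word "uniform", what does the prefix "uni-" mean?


Prefix: uni-
Example: uniform = uni- + form
Meaning = one


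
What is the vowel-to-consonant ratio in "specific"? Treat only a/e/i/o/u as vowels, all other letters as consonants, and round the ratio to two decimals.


Word: "specific"
Vowels (a,e,i,o,u): 3
Consonants: 5
Ratio = 3/5
= 0.60


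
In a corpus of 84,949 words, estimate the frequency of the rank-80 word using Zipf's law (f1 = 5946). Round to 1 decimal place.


Zipf's law: f(r) = f(1) / r
f(1) = 5946
f(80) = 5946 / 80
= 74.3 occurrences


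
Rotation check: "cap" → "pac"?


Word: "cap", Candidate: "pac"
Method: check if candidate is substring of word+word
"capcap" contains "pac"? No
Is rotation = No


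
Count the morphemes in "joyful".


Word: "joyful"
Morphemes: joy + -ful
Each morpheme carries meaning
= 2 morphemes


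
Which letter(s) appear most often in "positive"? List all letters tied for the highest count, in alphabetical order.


Word: "positive"
Letter counts:
  'e': 1
  'i': 2
  'o': 1
  'p': 1
  's': 1
  't': 1
  'v': 1
Maximum count = 2
Most frequent = 'i' (2 times each)


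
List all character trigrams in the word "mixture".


Word: "mixture" (length 7)
Number of trigrams = 7 - 3 + 1 = 5
  Position 0: "mix"
  Position 1: "ixt"
  Position 2: "xtu"
  Position 3: "tur"
  Position 4: "ure"
Trigrams = "mix", "ixt", "xtu", "tur", "ure"


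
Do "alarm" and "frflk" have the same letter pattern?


Pattern of "alarm": [0, 1, 0, 2, 3]
Pattern of "frflk": [0, 1, 0, 2, 3]
Patterns match
Same pattern = Yes


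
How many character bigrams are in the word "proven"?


Word: "proven" (length 6)
Number of 2-grams = length - 2 + 1 = 6 - 2 + 1
= 5


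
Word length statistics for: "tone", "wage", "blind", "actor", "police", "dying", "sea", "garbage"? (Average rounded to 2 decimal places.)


Lengths: "tone"=4, "wage"=4, "blind"=5, "actor"=5, "police"=6, "dying"=5, "sea"=3, "garbage"=7
Sum = 39, Count = 8
Average = 39/8 = 4.88
= avg=4.88, min=3, max=7


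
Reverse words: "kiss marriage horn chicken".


Original: "kiss marriage horn chicken"
Words (1..n): kiss | marriage | horn | chicken
Reversed (n..1): chicken | horn | marriage | kiss
Result = "chicken horn marriage kiss"


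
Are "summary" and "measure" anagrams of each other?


Word 1: "summary" → sorted: ammrsuy
Word 2: "measure" → sorted: aeemrsu
Same letters? ammrsuy != aeemrsu
Anagram = No


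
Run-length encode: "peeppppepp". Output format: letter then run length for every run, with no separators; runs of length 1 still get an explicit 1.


String: "peeppppepp"
Scanning for consecutive runs:
  'p' x 1
  'e' x 2
  'p' x 4
  'e' x 1
  'p' x 2
RLE = "p1e2p4e1p2"


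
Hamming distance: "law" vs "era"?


Comparing character by character (same length = 3):
  Pos 0: 'l' vs 'e' !=
  Pos 1: 'a' vs 'r' !=
  Pos 2: 'w' vs 'a' !=
Hamming distance = 3


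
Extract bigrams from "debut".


Word: "debut" (length 5)
Number of bigrams = 5 - 2 + 1 = 4
  Position 0: "de"
  Position 1: "eb"
  Position 2: "bu"
  Position 3: "ut"
Bigrams = "de", "eb", "bu", "ut"


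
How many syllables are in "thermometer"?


Word: "thermometer"
Syllable breakdown: ther / mom / e / ter
Counting: 4 parts
= 4 syllables


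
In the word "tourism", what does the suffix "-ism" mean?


Suffix: -ism
As in: tourism -> tour + -ism
Meaning = belief / practice


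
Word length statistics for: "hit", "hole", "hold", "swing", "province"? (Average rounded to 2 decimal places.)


Lengths: "hit"=3, "hole"=4, "hold"=4, "swing"=5, "province"=8
Sum = 24, Count = 5
Average = 24/5 = 4.80
= avg=4.80, min=3, max=8


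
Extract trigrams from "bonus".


Word: "bonus" (length 5)
Number of trigrams = 5 - 3 + 1 = 3
  Position 0: "bon"
  Position 1: "onu"
  Position 2: "nus"
Trigrams = "bon", "onu", "nus"


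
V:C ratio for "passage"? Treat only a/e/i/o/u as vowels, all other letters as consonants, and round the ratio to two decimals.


Word: "passage"
Vowels (a,e,i,o,u): 3
Consonants: 4
Ratio = 3/4
= 0.75


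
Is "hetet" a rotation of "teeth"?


Word: "teeth", Candidate: "hetet"
Method: check if candidate is substring of word+word
"teethteeth" contains "hetet"? No
Is rotation = No


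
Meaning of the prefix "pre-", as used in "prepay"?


Prefix: pre-
As in: prepay -> pre- + pay
Meaning = before


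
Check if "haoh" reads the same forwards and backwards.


Word: "haoh"
Reversed: "hoah"
Forward == Backward? haoh != hoah
Palindrome = No


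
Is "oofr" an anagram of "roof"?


Word 1: "roof" → sorted: foor
Word 2: "oofr" → sorted: foor
Same letters? foor == foor
Anagram = Yes


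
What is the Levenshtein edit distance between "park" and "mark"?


Word 1: "park" (length 4)
Word 2: "mark" (length 4)
One optimal edit sequence (insert/delete/substitute each cost 1):
  1. substitute 'p' -> 'm'  (+1)
  2. keep 'a'
  3. keep 'r'
  4. keep 'k'
Total edit operations: 1
Edit distance = 1


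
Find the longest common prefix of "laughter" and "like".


Word 1: "laughter"
Word 2: "like"
Comparing from start:
  Pos 0: 'l' == 'l'
  Pos 1: 'a' != 'i' (stop)
LCP = "l" (length 1)


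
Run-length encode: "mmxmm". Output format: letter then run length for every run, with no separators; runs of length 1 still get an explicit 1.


String: "mmxmm"
Scanning for consecutive runs:
  'm' x 2
  'x' x 1
  'm' x 2
RLE = "m2x1m2"


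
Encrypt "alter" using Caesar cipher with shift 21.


Word: "alter"
Shift: 21
Each letter → (letter + shift) mod 26:
  'a' (0) + 21 = 21 → 'v'
  'l' (11) + 21 = 6 → 'g'
  't' (19) + 21 = 14 → 'o'
  'e' (4) + 21 = 25 → 'z'
  'r' (17) + 21 = 12 → 'm'
Result = "vgozm"


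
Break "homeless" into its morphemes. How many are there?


Word: "homeless"
Morphemes: home / -less
Each morpheme carries meaning
= 2 morphemes


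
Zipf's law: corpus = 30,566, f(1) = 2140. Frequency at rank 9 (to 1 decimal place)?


Zipf's law: f(r) = f(1) / r
f(1) = 2140
f(9) = 2140 / 9
= 237.8 occurrences


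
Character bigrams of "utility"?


Word: "utility" (length 7)
Number of bigrams = 7 - 2 + 1 = 6
  Position 0: "ut"
  Position 1: "ti"
  Position 2: "il"
  Position 3: "li"
  Position 4: "it"
  Position 5: "ty"
Bigrams = "ut", "ti", "il", "li", "it", "ty"


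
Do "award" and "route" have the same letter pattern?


Pattern of "award": [0, 1, 0, 2, 3]
Pattern of "route": [0, 1, 2, 3, 4]
Patterns do not match
Same pattern = No


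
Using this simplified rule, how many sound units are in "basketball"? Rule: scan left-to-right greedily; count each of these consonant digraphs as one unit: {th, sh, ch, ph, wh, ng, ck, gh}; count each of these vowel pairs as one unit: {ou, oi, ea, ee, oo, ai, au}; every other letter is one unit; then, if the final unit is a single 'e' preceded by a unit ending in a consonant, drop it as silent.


Word: "basketball" (10 letters)
Left-to-right scan:
  (1) 'b' (letter)
  (2) 'a' (letter)
  (3) 's' (letter)
  (4) 'k' (letter)
  (5) 'e' (letter)
  (6) 't' (letter)
  (7) 'b' (letter)
  (8) 'a' (letter)
  (9) 'l' (letter)
  (10) 'l' (letter)
Units from scan: 10
Sound units = 10 units


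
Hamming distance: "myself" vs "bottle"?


Comparing character by character (same length = 6):
  Pos 0: 'm' vs 'b' !=
  Pos 1: 'y' vs 'o' !=
  Pos 2: 's' vs 't' !=
  Pos 3: 'e' vs 't' !=
  Pos 4: 'l' vs 'l' =
  Pos 5: 'f' vs 'e' !=
Hamming distance = 5


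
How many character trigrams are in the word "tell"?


Word: "tell" (length 4)
Number of 3-grams = length - 3 + 1 = 4 - 3 + 1
= 2


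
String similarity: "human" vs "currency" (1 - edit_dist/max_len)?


Word 1: "human" (length 5)
Word 2: "currency" (length 8)
One optimal edit sequence:
  1. substitute 'h' -> 'c'  (+1)
  2. keep 'u'
  3. insert 'r'  (+1)
  4. substitute 'm' -> 'r'  (+1)
  5. substitute 'a' -> 'e'  (+1)
  6. keep 'n'
  7. insert 'c'  (+1)
  8. insert 'y'  (+1)
Edit distance = 6
Max length = max(5, 8) = 8
Similarity = 1 - 6/8
= 0.2500


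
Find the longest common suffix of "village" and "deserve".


Word 1: "village"
Word 2: "deserve"
Comparing from end:
  Pos -1: 'e' == 'e'
  Pos -2: 'g' != 'v' (stop)
LCS = "e" (length 1)


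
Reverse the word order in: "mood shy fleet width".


Original: "mood shy fleet width"
Words (1..n): mood | shy | fleet | width
Reversed (n..1): width | fleet | shy | mood
Result = "width fleet shy mood"


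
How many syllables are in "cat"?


Word: "cat"
Syllable breakdown: cat
Counting: 1 part
= 1 syllable


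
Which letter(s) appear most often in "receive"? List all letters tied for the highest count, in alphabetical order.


Word: "receive"
Letter counts:
  'c': 1
  'e': 3
  'i': 1
  'r': 1
  'v': 1
Maximum count = 3
Most frequent = 'e' (3 times each)


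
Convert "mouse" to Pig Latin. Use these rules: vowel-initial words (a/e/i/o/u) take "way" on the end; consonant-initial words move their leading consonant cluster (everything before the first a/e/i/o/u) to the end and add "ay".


Word: "mouse"
Starts with consonant(s) → move to end, add 'ay'
Consonant cluster: "m"
Pig Latin = "ousemay"


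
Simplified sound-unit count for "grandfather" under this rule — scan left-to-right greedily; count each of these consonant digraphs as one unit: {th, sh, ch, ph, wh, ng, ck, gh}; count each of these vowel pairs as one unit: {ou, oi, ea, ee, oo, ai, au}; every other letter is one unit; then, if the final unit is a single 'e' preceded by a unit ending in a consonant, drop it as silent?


Word: "grandfather" (11 letters)
Left-to-right scan:
  (1) 'g' (letter)
  (2) 'r' (letter)
  (3) 'a' (letter)
  (4) 'n' (letter)
  (5) 'd' (letter)
  (6) 'f' (letter)
  (7) 'a' (letter)
  (8) 'th' (digraph)
  (9) 'e' (letter)
  (10) 'r' (letter)
Units from scan: 10
Sound units = 10 units


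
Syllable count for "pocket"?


Word: "pocket"
Syllable breakdown: pock / et
Counting: 2 parts
= 2 syllables


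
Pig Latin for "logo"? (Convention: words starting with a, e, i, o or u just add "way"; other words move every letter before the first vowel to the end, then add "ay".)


Word: "logo"
Starts with consonant(s) → move to end, add 'ay'
Consonant cluster: "l"
Pig Latin = "ogolay"


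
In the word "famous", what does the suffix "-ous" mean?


Suffix: -ous
Example: famous (fame + -ous, with a spelling change)
Meaning = having quality of


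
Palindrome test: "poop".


Word: "poop"
Reversed: "poop"
Forward == Backward? poop == poop
Palindrome = Yes


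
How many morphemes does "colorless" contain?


Word: "colorless"
Morphemes: color + -less
Each morpheme carries meaning
= 2 morphemes


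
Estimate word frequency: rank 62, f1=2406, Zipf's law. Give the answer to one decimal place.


Zipf's law: f(r) = f(1) / r
f(1) = 2406
f(62) = 2406 / 62
= 38.8 occurrences


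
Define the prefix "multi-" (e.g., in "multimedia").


Prefix: multi-
Example: multimedia = multi- + media
Meaning = many


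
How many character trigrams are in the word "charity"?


Word: "charity" (length 7)
Number of 3-grams = length - 3 + 1 = 7 - 3 + 1
= 5


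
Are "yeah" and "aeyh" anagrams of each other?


Word 1: "yeah" → sorted: aehy
Word 2: "aeyh" → sorted: aehy
Same letters? aehy == aehy
Anagram = Yes


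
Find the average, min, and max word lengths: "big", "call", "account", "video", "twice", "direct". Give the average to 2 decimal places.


Lengths: "big"=3, "call"=4, "account"=7, "video"=5, "twice"=5, "direct"=6
Sum = 30, Count = 6
Average = 30/6 = 5.00
= avg=5.00, min=3, max=7


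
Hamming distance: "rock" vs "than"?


Comparing character by character (same length = 4):
  Pos 0: 'r' vs 't' !=
  Pos 1: 'o' vs 'h' !=
  Pos 2: 'c' vs 'a' !=
  Pos 3: 'k' vs 'n' !=
Hamming distance = 4


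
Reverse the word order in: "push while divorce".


Original: "push while divorce"
Words (1..n): push | while | divorce
Reversed (n..1): divorce | while | push
Result = "divorce while push"


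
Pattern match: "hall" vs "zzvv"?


Pattern of "hall": [0, 1, 2, 2]
Pattern of "zzvv": [0, 0, 1, 1]
Patterns do not match
Same pattern = No


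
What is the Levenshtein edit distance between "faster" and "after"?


Word 1: "faster" (length 6)
Word 2: "after" (length 5)
One optimal edit sequence (insert/delete/substitute each cost 1):
  1. delete 'f'  (+1)
  2. keep 'a'
  3. substitute 's' -> 'f'  (+1)
  4. keep 't'
  5. keep 'e'
  6. keep 'r'
Total edit operations: 2
Edit distance = 2


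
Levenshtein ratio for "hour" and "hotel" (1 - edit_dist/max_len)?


Word 1: "hour" (length 4)
Word 2: "hotel" (length 5)
One optimal edit sequence:
  1. keep 'h'
  2. keep 'o'
  3. insert 't'  (+1)
  4. substitute 'u' -> 'e'  (+1)
  5. substitute 'r' -> 'l'  (+1)
Edit distance = 3
Max length = max(4, 5) = 5
Similarity = 1 - 3/5
= 0.4000


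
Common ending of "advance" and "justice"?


Word 1: "advance"
Word 2: "justice"
Comparing from end:
  Pos -1: 'e' == 'e'
  Pos -2: 'c' == 'c'
  Pos -3: 'n' != 'i' (stop)
LCS = "ce" (length 2)


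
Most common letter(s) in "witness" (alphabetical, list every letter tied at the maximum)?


Word: "witness"
Letter counts:
  'e': 1
  'i': 1
  'n': 1
  's': 2
  't': 1
  'w': 1
Maximum count = 2
Most frequent = 's' (2 times each)


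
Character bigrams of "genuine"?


Word: "genuine" (length 7)
Number of bigrams = 7 - 2 + 1 = 6
  Position 0: "ge"
  Position 1: "en"
  Position 2: "nu"
  Position 3: "ui"
  Position 4: "in"
  Position 5: "ne"
Bigrams = "ge", "en", "nu", "ui", "in", "ne"


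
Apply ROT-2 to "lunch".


Word: "lunch"
Shift: 2
Each letter → (letter + shift) mod 26:
  'l' (11) + 2 = 13 → 'n'
  'u' (20) + 2 = 22 → 'w'
  'n' (13) + 2 = 15 → 'p'
  'c' (2) + 2 = 4 → 'e'
  'h' (7) + 2 = 9 → 'j'
Result = "nwpej"


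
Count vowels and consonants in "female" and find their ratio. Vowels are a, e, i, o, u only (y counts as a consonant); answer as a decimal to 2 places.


Word: "female"
Vowels (a,e,i,o,u): 3
Consonants: 3
Ratio = 3/3
= 1.00


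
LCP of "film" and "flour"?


Word 1: "film"
Word 2: "flour"
Comparing from start:
  Pos 0: 'f' == 'f'
  Pos 1: 'i' != 'l' (stop)
LCP = "f" (length 1)


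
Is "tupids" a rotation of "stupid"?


Word: "stupid", Candidate: "tupids"
Method: check if candidate is substring of word+word
"stupidstupid" contains "tupids"? Yes
Is rotation = Yes


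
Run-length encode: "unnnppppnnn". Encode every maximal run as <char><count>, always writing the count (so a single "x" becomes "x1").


String: "unnnppppnnn"
Scanning for consecutive runs:
  'u' x 1
  'n' x 3
  'p' x 4
  'n' x 3
RLE = "u1n3p4n3"


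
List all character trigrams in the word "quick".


Word: "quick" (length 5)
Number of trigrams = 5 - 3 + 1 = 3
  Position 0: "qui"
  Position 1: "uic"
  Position 2: "ick"
Trigrams = "qui", "uic", "ick"


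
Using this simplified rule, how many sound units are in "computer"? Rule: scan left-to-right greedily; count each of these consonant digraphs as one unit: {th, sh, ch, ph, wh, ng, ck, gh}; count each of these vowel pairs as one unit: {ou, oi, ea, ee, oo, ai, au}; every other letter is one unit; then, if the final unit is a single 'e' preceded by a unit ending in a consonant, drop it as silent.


Word: "computer" (8 letters)
Left-to-right scan:
  [1] 'c' (letter)
  [2] 'o' (letter)
  [3] 'm' (letter)
  [4] 'p' (letter)
  [5] 'u' (letter)
  [6] 't' (letter)
  [7] 'e' (letter)
  [8] 'r' (letter)
Units from scan: 8
Sound units = 8 units


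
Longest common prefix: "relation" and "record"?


Word 1: "relation"
Word 2: "record"
Comparing from start:
  Pos 0: 'r' == 'r'
  Pos 1: 'e' == 'e'
  Pos 2: 'l' != 'c' (stop)
LCP = "re" (length 2)


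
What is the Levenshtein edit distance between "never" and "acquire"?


Word 1: "never" (length 5)
Word 2: "acquire" (length 7)
One optimal edit sequence (insert/delete/substitute each cost 1):
  1. insert 'a'  (+1)
  2. substitute 'n' -> 'c'  (+1)
  3. substitute 'e' -> 'q'  (+1)
  4. substitute 'v' -> 'u'  (+1)
  5. substitute 'e' -> 'i'  (+1)
  6. keep 'r'
  7. insert 'e'  (+1)
Total edit operations: 6
Edit distance = 6


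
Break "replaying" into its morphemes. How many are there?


Word: "replaying"
Morphemes: re- / play / -ing
Each morpheme carries meaning
= 3 morphemes


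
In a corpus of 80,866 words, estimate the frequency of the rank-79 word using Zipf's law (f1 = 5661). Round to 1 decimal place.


Zipf's law: f(r) = f(1) / r
f(1) = 5661
f(79) = 5661 / 79
= 71.7 occurrences


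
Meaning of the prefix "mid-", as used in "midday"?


Prefix: mid-
As in: midday -> mid- + day
Meaning = middle


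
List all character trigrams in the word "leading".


Word: "leading" (length 7)
Number of trigrams = 7 - 3 + 1 = 5
  Position 0: "lea"
  Position 1: "ead"
  Position 2: "adi"
  Position 3: "din"
  Position 4: "ing"
Trigrams = "lea", "ead", "adi", "din", "ing"


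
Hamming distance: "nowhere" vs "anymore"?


Comparing character by character (same length = 7):
  Pos 0: 'n' vs 'a' !=
  Pos 1: 'o' vs 'n' !=
  Pos 2: 'w' vs 'y' !=
  Pos 3: 'h' vs 'm' !=
  Pos 4: 'e' vs 'o' !=
  Pos 5: 'r' vs 'r' =
  Pos 6: 'e' vs 'e' =
Hamming distance = 5


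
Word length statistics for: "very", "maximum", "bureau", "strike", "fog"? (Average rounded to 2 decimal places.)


Lengths: "very"=4, "maximum"=7, "bureau"=6, "strike"=6, "fog"=3
Sum = 26, Count = 5
Average = 26/5 = 5.20
= avg=5.20, min=3, max=7


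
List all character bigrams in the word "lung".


Word: "lung" (length 4)
Number of bigrams = 4 - 2 + 1 = 3
  Position 0: "lu"
  Position 1: "un"
  Position 2: "ng"
Bigrams = "lu", "un", "ng"


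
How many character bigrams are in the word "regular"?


Word: "regular" (length 7)
Number of 2-grams = length - 2 + 1 = 7 - 2 + 1
= 6


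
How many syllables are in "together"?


Word: "together"
Syllable breakdown: to | geth | er
Counting: 3 parts
= 3 syllables


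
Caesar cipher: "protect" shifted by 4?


Word: "protect"
Shift: 4
Each letter → (letter + shift) mod 26:
  'p' (15) + 4 = 19 → 't'
  'r' (17) + 4 = 21 → 'v'
  'o' (14) + 4 = 18 → 's'
  't' (19) + 4 = 23 → 'x'
  'e' (4) + 4 = 8 → 'i'
  'c' (2) + 4 = 6 → 'g'
  't' (19) + 4 = 23 → 'x'
Result = "tvsxigx"


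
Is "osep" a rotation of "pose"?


Word: "pose", Candidate: "osep"
Method: check if candidate is substring of word+word
"posepose" contains "osep"? Yes
Is rotation = Yes


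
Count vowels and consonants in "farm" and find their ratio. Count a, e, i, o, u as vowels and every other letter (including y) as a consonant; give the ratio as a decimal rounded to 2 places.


Word: "farm"
Vowels (a,e,i,o,u): 1
Consonants: 3
Ratio = 1/3
= 0.33


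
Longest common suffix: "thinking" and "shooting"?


Word 1: "thinking"
Word 2: "shooting"
Comparing from end:
  Pos -1: 'g' == 'g'
  Pos -2: 'n' == 'n'
  Pos -3: 'i' == 'i'
  Pos -4: 'k' != 't' (stop)
LCS = "ing" (length 3)


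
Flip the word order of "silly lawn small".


Original: "silly lawn small"
Words (1..n): silly | lawn | small
Reversed (n..1): small | lawn | silly
Result = "small lawn silly"


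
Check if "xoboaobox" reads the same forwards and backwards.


Word: "xoboaobox"
Reversed: "xoboaobox"
Forward == Backward? xoboaobox == xoboaobox
Palindrome = Yes


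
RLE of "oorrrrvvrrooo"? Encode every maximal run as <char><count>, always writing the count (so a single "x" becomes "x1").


String: "oorrrrvvrrooo"
Scanning for consecutive runs:
  'o' x 2
  'r' x 4
  'v' x 2
  'r' x 2
  'o' x 3
RLE = "o2r4v2r2o3"


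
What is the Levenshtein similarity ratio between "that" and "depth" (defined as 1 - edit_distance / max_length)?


Word 1: "that" (length 4)
Word 2: "depth" (length 5)
One optimal edit sequence:
  1. substitute 't' -> 'd'  (+1)
  2. substitute 'h' -> 'e'  (+1)
  3. substitute 'a' -> 'p'  (+1)
  4. keep 't'
  5. insert 'h'  (+1)
Edit distance = 4
Max length = max(4, 5) = 5
Similarity = 1 - 4/5
= 0.2000


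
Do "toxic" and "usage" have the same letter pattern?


Pattern of "toxic": [0, 1, 2, 3, 4]
Pattern of "usage": [0, 1, 2, 3, 4]
Patterns match
Same pattern = Yes


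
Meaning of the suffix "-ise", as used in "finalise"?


Suffix: -ise
As in: finalise -> final + -ise
Meaning = to make


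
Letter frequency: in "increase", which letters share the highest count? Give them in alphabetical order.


Word: "increase"
Letter counts:
  'a': 1
  'c': 1
  'e': 2
  'i': 1
  'n': 1
  'r': 1
  's': 1
Maximum count = 2
Most frequent = 'e' (2 times each)


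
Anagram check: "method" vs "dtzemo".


Word 1: "method" → sorted: dehmot
Word 2: "dtzemo" → sorted: demotz
Same letters? dehmot != demotz
Anagram = No


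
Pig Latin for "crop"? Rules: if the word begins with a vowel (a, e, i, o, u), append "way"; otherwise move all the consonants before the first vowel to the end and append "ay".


Word: "crop"
Starts with consonant(s) → move to end, add 'ay'
Consonant cluster: "cr"
Pig Latin = "opcray"
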